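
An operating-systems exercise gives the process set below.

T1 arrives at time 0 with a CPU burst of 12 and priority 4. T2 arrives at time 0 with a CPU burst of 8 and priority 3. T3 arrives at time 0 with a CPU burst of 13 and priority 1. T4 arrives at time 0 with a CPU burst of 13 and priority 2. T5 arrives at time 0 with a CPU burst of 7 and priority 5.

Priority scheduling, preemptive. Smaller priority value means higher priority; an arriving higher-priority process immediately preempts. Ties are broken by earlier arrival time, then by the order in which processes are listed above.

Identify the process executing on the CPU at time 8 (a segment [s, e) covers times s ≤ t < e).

T3

Gantt: | T3 0-13 | T4 13-26 | T2 26-34 | T1 34-46 | T5 46-53 |
Completion: T1=46  T2=34  T3=13  T4=26  T5=53
Turnaround (C−A): T1=46  T2=34  T3=13  T4=26  T5=53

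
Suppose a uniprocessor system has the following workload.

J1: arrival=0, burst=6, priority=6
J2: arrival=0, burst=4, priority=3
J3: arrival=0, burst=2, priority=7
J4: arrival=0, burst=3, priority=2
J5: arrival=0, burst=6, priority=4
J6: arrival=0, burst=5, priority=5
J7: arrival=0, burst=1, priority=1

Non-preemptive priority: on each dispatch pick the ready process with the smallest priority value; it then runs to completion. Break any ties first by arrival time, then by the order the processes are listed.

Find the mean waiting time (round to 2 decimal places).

10.14

Timeline: | J7 0-1 | J4 1-4 | J2 4-8 | J5 8-14 | J6 14-19 | J1 19-25 | J3 25-27 |
Completion: J1=25  J2=8  J3=27  J4=4  J5=14  J6=19  J7=1
Turnaround (C−A): J1=25  J2=8  J3=27  J4=4  J5=14  J6=19  J7=1
Waiting times: J1=19, J2=4, J3=25, J4=1, J5=8, J6=14, J7=0
Average waiting = (19+4+25+1+8+14+0) / 7 = 71/7 = 10.14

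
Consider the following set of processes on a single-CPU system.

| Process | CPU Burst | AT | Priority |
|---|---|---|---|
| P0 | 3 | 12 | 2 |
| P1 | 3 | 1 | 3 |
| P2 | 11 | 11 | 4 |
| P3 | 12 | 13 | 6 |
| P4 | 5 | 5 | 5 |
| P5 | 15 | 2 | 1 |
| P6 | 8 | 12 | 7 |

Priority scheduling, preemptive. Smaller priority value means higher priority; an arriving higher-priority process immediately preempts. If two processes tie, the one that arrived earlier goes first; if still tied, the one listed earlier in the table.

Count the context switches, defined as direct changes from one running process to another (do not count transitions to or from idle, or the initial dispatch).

7

Schedule: | idle 0-1 | P1 1-2 | P5 2-17 | P0 17-20 | P1 20-22 | P2 22-33 | P4 33-38 | P3 38-50 | P6 50-58 |
Completion: P0=20  P1=22  P2=33  P3=50  P4=38  P5=17  P6=58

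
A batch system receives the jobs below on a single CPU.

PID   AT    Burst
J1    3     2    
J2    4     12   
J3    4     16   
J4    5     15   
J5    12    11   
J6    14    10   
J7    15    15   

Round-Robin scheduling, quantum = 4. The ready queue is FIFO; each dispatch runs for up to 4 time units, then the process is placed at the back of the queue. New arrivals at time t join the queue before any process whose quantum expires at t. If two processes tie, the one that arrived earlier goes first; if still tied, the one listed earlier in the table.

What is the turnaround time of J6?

Gantt: | idle 0-3 | J1 3-5 | J2 5-9 | J3 9-13 | J4 13-17 | J2 17-21 | J5 21-25 | J3 25-29 | J6 29-33 | J7 33-37 | J4 37-41 | J2 41-45 | J5 45-49 | J3 49-53 | J6 53-57 | J7 57-61 | J4 61-65 | J5 65-68 | J3 68-72 | J6 72-74 | J7 74-78 | J4 78-81 | J7 81-84 |
Completion: J1=5  J2=45  J3=72  J4=81  J5=68  J6=74  J7=84
Turnaround(J6) = completion − arrival = 74 − 14 = 60

60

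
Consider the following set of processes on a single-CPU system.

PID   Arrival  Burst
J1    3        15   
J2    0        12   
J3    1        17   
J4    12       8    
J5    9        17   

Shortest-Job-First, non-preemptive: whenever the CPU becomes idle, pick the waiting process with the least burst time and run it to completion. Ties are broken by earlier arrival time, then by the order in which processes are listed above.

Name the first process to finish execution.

J2

Timeline: | J2 0-12 | J4 12-20 | J1 20-35 | J3 35-52 | J5 52-69 |
Completion: J1=35  J2=12  J3=52  J4=20  J5=69
Turnaround (C−A): J1=32  J2=12  J3=51  J4=8  J5=60
Finish order: J2 → J4 → J1 → J3 → J5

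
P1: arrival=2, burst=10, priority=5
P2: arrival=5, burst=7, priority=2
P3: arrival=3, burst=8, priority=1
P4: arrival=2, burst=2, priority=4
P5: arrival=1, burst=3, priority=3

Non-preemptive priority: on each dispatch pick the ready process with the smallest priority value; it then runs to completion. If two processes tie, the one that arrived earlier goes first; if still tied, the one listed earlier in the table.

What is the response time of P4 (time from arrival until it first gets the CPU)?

Timeline: | idle 0-1 | P5 1-4 | P3 4-12 | P2 12-19 | P4 19-21 | P1 21-31 |
Completion: P1=31  P2=19  P3=12  P4=21  P5=4
Turnaround (C−A): P1=29  P2=14  P3=9  P4=19  P5=3
Response(P4) = first start − arrival = 19 − 2 = 17

17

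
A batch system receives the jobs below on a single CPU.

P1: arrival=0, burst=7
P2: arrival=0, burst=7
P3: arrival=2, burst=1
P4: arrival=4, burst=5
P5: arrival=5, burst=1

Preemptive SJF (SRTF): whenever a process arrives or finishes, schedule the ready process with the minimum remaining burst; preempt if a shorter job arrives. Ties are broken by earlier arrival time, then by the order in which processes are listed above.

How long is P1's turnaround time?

9

Timeline: | P1 0-2 | P3 2-3 | P1 3-5 | P5 5-6 | P1 6-9 | P4 9-14 | P2 14-21 |
Completion: P1=9  P2=21  P3=3  P4=14  P5=6
Turnaround(P1) = completion − arrival = 9 − 0 = 9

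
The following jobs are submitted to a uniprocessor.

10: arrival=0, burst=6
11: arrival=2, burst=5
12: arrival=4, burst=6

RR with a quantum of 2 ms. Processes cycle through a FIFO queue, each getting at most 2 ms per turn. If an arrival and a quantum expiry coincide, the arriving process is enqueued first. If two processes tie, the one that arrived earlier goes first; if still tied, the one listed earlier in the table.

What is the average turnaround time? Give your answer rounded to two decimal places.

Schedule: | 10 0-2 | 11 2-4 | 10 4-6 | 12 6-8 | 11 8-10 | 10 10-12 | 12 12-14 | 11 14-15 | 12 15-17 |
Completion: 10=12  11=15  12=17
Turnaround (C−A): 10=12  11=13  12=13
Turnaround times: 10=12, 11=13, 12=13
Average turnaround = (12+13+13) / 3 = 38/3 = 12.67

12.67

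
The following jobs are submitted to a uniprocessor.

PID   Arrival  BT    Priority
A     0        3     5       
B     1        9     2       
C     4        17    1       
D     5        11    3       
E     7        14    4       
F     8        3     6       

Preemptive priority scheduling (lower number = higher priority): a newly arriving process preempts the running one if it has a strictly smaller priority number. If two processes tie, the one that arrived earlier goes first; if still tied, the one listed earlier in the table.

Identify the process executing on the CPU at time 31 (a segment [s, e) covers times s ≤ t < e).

D

Gantt: | A 0-1 | B 1-4 | C 4-21 | B 21-27 | D 27-38 | E 38-52 | A 52-54 | F 54-57 |
Completion: A=54  B=27  C=21  D=38  E=52  F=57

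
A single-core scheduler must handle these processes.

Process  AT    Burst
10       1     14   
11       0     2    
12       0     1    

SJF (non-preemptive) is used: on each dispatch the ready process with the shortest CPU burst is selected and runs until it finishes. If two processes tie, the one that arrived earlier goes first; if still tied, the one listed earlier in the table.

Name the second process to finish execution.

Schedule: | 12 0-1 | 11 1-3 | 10 3-17 |
Completion: 10=17  11=3  12=1
Turnaround (C−A): 10=16  11=3  12=1
Finish order: 12 → 11 → 10

11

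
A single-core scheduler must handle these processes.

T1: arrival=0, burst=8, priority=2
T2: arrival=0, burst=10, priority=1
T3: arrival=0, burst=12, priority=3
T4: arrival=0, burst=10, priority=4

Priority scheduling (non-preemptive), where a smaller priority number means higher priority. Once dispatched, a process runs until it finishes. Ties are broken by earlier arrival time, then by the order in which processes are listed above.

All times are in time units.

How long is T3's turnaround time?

30

Schedule: | T2 0-10 | T1 10-18 | T3 18-30 | T4 30-40 |
Completion: T1=18  T2=10  T3=30  T4=40
Turnaround (C−A): T1=18  T2=10  T3=30  T4=40
Turnaround(T3) = completion − arrival = 30 − 0 = 30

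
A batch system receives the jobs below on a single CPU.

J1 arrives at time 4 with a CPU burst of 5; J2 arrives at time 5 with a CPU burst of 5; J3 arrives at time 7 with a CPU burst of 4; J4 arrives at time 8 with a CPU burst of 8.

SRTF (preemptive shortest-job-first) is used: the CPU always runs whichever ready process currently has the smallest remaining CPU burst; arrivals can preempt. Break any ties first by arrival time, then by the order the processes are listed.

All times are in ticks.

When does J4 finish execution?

Timeline: | idle 0-4 | J1 4-9 | J3 9-13 | J2 13-18 | J4 18-26 |
Completion: J1=9  J2=18  J3=13  J4=26
Turnaround (C−A): J1=5  J2=13  J3=6  J4=18

26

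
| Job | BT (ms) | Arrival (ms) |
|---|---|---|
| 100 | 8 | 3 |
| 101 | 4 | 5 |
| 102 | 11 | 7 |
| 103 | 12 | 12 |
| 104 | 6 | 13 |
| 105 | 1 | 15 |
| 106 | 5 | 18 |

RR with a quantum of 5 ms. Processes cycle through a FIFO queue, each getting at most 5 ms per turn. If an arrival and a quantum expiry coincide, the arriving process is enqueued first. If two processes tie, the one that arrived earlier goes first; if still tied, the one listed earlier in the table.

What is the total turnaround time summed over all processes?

Timeline: | idle 0-3 | 100 3-8 | 101 8-12 | 102 12-17 | 100 17-20 | 103 20-25 | 104 25-30 | 105 30-31 | 102 31-36 | 106 36-41 | 103 41-46 | 104 46-47 | 102 47-48 | 103 48-50 |
Completion: 100=20  101=12  102=48  103=50  104=47  105=31  106=41
Turnaround = completion − arrival: 100=17, 101=7, 102=41, 103=38, 104=34, 105=16, 106=23
Total turnaround = 17 + 7 + 41 + 38 + 34 + 16 + 23 = 176

176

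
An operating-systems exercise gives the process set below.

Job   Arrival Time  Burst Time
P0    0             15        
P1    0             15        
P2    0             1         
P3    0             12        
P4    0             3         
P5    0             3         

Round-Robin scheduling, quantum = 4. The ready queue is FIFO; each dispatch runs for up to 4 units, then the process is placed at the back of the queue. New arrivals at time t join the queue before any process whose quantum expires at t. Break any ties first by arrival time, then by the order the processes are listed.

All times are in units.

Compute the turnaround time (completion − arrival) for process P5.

Timeline: | P0 0-4 | P1 4-8 | P2 8-9 | P3 9-13 | P4 13-16 | P5 16-19 | P0 19-23 | P1 23-27 | P3 27-31 | P0 31-35 | P1 35-39 | P3 39-43 | P0 43-46 | P1 46-49 |
Completion: P0=46  P1=49  P2=9  P3=43  P4=16  P5=19
Turnaround(P5) = completion − arrival = 19 − 0 = 19

19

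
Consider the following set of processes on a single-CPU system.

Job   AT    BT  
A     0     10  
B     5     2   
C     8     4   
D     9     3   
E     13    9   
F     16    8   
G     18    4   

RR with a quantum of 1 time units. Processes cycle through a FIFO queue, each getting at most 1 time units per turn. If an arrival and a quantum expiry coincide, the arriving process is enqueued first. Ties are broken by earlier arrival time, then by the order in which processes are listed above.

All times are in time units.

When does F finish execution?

Timeline: | A 0-5 | B 5-6 | A 6-7 | B 7-8 | A 8-9 | C 9-10 | D 10-11 | A 11-12 | C 12-13 | D 13-14 | A 14-15 | E 15-16 | C 16-17 | D 17-18 | A 18-19 | F 19-20 | E 20-21 | C 21-22 | G 22-23 | F 23-24 | E 24-25 | G 25-26 | F 26-27 | E 27-28 | G 28-29 | F 29-30 | E 30-31 | G 31-32 | F 32-33 | E 33-34 | F 34-35 | E 35-36 | F 36-37 | E 37-38 | F 38-39 | E 39-40 |
Completion: A=19  B=8  C=22  D=18  E=40  F=39  G=32
Turnaround (C−A): A=19  B=3  C=14  D=9  E=27  F=23  G=14

39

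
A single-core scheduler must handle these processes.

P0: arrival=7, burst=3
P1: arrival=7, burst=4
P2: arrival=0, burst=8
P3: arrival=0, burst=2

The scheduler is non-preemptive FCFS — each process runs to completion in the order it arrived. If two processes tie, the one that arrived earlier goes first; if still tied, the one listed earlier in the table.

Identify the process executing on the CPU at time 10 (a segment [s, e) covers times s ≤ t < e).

Timeline: | P2 0-8 | P3 8-10 | P0 10-13 | P1 13-17 |
Completion: P0=13  P1=17  P2=8  P3=10
Turnaround (C−A): P0=6  P1=10  P2=8  P3=10

P0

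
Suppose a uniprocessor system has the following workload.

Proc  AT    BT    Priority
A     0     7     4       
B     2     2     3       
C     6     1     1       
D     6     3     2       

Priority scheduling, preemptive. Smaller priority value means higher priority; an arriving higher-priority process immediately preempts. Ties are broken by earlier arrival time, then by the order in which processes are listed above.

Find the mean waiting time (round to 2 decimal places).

1.75

Timeline: | A 0-2 | B 2-4 | A 4-6 | C 6-7 | D 7-10 | A 10-13 |
Completion: A=13  B=4  C=7  D=10
Waiting times: A=6, B=0, C=0, D=1
Average waiting = (6+0+0+1) / 4 = 7/4 = 1.75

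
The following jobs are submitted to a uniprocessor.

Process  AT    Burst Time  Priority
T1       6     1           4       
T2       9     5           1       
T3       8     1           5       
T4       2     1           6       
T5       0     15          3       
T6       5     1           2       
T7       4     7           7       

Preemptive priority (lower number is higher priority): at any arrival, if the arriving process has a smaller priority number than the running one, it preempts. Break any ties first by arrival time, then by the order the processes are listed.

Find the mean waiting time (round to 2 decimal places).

Schedule: | T5 0-5 | T6 5-6 | T5 6-9 | T2 9-14 | T5 14-21 | T1 21-22 | T3 22-23 | T4 23-24 | T7 24-31 |
Completion: T1=22  T2=14  T3=23  T4=24  T5=21  T6=6  T7=31
Waiting times: T1=15, T2=0, T3=14, T4=21, T5=6, T6=0, T7=20
Average waiting = (15+0+14+21+6+0+20) / 7 = 76/7 = 10.86

10.86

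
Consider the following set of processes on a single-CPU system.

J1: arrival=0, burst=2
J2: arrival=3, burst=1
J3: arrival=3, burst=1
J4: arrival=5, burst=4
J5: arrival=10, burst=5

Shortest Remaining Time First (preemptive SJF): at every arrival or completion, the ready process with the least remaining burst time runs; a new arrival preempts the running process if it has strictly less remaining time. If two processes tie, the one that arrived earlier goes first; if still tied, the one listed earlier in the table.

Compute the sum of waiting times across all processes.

1

Schedule: | J1 0-2 | idle 2-3 | J2 3-4 | J3 4-5 | J4 5-9 | idle 9-10 | J5 10-15 |
Completion: J1=2  J2=4  J3=5  J4=9  J5=15
Turnaround (C−A): J1=2  J2=1  J3=2  J4=4  J5=5
Waiting = turnaround − burst: J1=0, J2=0, J3=1, J4=0, J5=0
Total waiting = 0 + 0 + 1 + 0 + 0 = 1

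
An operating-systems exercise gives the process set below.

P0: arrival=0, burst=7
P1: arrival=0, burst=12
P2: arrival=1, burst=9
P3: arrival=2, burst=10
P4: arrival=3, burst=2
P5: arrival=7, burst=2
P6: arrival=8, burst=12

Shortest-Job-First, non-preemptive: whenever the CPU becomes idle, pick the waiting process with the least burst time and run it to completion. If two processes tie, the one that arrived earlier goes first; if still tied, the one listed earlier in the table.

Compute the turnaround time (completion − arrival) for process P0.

Gantt: | P0 0-7 | P4 7-9 | P5 9-11 | P2 11-20 | P3 20-30 | P1 30-42 | P6 42-54 |
Completion: P0=7  P1=42  P2=20  P3=30  P4=9  P5=11  P6=54
Turnaround (C−A): P0=7  P1=42  P2=19  P3=28  P4=6  P5=4  P6=46
Turnaround(P0) = completion − arrival = 7 − 0 = 7

7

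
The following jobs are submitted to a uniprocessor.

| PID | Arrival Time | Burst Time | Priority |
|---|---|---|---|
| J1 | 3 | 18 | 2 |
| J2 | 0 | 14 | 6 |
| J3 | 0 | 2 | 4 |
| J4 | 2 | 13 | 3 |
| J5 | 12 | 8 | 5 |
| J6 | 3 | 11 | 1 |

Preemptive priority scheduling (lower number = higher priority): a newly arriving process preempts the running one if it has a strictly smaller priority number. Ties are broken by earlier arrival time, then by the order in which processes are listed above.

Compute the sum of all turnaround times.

Gantt: | J3 0-2 | J4 2-3 | J6 3-14 | J1 14-32 | J4 32-44 | J5 44-52 | J2 52-66 |
Completion: J1=32  J2=66  J3=2  J4=44  J5=52  J6=14
Turnaround (C−A): J1=29  J2=66  J3=2  J4=42  J5=40  J6=11
Turnaround = completion − arrival: J1=29, J2=66, J3=2, J4=42, J5=40, J6=11
Total turnaround = 29 + 66 + 2 + 42 + 40 + 11 = 190

190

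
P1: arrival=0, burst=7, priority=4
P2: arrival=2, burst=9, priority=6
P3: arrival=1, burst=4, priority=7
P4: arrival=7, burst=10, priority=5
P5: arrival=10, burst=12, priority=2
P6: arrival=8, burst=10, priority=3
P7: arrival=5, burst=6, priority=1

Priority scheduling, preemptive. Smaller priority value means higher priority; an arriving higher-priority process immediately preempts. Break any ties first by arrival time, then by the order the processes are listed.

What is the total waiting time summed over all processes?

168

Schedule: | P1 0-5 | P7 5-11 | P5 11-23 | P6 23-33 | P1 33-35 | P4 35-45 | P2 45-54 | P3 54-58 |
Completion: P1=35  P2=54  P3=58  P4=45  P5=23  P6=33  P7=11
Waiting = turnaround − burst: P1=28, P2=43, P3=53, P4=28, P5=1, P6=15, P7=0
Total waiting = 28 + 43 + 53 + 28 + 1 + 15 + 0 = 168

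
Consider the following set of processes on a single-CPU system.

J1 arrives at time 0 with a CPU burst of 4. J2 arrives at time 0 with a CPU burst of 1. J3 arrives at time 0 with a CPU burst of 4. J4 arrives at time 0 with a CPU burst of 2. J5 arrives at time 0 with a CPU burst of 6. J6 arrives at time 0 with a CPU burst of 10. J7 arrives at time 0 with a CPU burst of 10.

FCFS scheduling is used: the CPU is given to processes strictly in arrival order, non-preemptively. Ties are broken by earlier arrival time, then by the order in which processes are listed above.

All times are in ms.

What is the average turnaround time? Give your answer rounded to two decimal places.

15.71

Schedule: | J1 0-4 | J2 4-5 | J3 5-9 | J4 9-11 | J5 11-17 | J6 17-27 | J7 27-37 |
Completion: J1=4  J2=5  J3=9  J4=11  J5=17  J6=27  J7=37
Turnaround (C−A): J1=4  J2=5  J3=9  J4=11  J5=17  J6=27  J7=37
Turnaround times: J1=4, J2=5, J3=9, J4=11, J5=17, J6=27, J7=37
Average turnaround = (4+5+9+11+17+27+37) / 7 = 110/7 = 15.71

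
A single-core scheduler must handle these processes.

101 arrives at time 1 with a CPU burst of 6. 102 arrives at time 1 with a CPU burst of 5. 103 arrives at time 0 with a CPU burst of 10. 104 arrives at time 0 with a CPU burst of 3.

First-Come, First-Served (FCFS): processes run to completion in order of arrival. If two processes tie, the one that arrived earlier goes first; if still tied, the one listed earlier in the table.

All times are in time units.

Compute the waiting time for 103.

Timeline: | 103 0-10 | 104 10-13 | 101 13-19 | 102 19-24 |
Completion: 101=19  102=24  103=10  104=13
Waiting(103) = turnaround − burst = 10 − 10 = 0

0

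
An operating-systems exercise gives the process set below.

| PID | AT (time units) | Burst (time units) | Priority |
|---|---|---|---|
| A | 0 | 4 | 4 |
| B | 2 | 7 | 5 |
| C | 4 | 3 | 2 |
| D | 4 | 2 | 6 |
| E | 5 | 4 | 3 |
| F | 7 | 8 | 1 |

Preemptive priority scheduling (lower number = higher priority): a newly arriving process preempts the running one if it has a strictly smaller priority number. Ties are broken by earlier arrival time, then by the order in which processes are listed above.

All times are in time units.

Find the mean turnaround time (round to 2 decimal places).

12.83

Timeline: | A 0-4 | C 4-7 | F 7-15 | E 15-19 | B 19-26 | D 26-28 |
Completion: A=4  B=26  C=7  D=28  E=19  F=15
Turnaround (C−A): A=4  B=24  C=3  D=24  E=14  F=8
Turnaround times: A=4, B=24, C=3, D=24, E=14, F=8
Average turnaround = (4+24+3+24+14+8) / 6 = 77/6 = 12.83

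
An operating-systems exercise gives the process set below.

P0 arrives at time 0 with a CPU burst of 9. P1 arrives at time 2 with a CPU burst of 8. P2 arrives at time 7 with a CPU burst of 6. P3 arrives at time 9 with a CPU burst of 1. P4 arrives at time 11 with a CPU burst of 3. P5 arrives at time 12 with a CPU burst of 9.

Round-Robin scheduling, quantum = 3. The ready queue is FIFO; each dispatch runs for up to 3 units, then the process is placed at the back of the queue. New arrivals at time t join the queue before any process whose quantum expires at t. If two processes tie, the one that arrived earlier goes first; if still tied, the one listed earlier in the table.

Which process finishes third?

P4

Gantt: | P0 0-3 | P1 3-6 | P0 6-9 | P1 9-12 | P2 12-15 | P3 15-16 | P0 16-19 | P4 19-22 | P5 22-25 | P1 25-27 | P2 27-30 | P5 30-36 |
Completion: P0=19  P1=27  P2=30  P3=16  P4=22  P5=36
Finish order: P3 → P0 → P4 → P1 → P2 → P5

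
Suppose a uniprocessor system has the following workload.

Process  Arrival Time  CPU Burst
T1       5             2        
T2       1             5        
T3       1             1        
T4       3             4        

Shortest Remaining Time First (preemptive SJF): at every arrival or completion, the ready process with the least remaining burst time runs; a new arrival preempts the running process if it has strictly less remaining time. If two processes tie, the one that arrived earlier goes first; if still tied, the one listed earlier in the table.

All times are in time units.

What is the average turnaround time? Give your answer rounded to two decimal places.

5.25

Gantt: | idle 0-1 | T3 1-2 | T2 2-7 | T1 7-9 | T4 9-13 |
Completion: T1=9  T2=7  T3=2  T4=13
Turnaround (C−A): T1=4  T2=6  T3=1  T4=10
Turnaround times: T1=4, T2=6, T3=1, T4=10
Average turnaround = (4+6+1+10) / 4 = 21/4 = 5.25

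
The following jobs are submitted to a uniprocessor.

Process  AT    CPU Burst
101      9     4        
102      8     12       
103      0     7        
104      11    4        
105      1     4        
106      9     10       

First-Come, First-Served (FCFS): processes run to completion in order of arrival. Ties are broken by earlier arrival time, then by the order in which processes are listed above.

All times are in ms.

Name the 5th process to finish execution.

106

Timeline: | 103 0-7 | 105 7-11 | 102 11-23 | 101 23-27 | 106 27-37 | 104 37-41 |
Completion: 101=27  102=23  103=7  104=41  105=11  106=37
Turnaround (C−A): 101=18  102=15  103=7  104=30  105=10  106=28
Finish order: 103 → 105 → 102 → 101 → 106 → 104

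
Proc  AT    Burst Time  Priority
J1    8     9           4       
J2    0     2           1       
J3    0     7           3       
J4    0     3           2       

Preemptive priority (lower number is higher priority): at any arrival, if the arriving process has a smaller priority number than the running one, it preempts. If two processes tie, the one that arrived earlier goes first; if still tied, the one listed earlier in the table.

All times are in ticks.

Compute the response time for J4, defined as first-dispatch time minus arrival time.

2

Timeline: | J2 0-2 | J4 2-5 | J3 5-12 | J1 12-21 |
Completion: J1=21  J2=2  J3=12  J4=5
Turnaround (C−A): J1=13  J2=2  J3=12  J4=5
Response(J4) = first start − arrival = 2 − 0 = 2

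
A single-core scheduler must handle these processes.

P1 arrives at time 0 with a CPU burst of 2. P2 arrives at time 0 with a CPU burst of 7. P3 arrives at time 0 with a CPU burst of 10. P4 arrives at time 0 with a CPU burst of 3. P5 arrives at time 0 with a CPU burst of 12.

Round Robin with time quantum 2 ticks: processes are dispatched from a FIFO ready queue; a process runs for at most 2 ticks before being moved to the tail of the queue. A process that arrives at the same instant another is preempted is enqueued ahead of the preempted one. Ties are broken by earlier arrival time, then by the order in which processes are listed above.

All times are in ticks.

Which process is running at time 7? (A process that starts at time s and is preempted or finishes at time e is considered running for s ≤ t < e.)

Schedule: | P1 0-2 | P2 2-4 | P3 4-6 | P4 6-8 | P5 8-10 | P2 10-12 | P3 12-14 | P4 14-15 | P5 15-17 | P2 17-19 | P3 19-21 | P5 21-23 | P2 23-24 | P3 24-26 | P5 26-28 | P3 28-30 | P5 30-34 |
Completion: P1=2  P2=24  P3=30  P4=15  P5=34

P4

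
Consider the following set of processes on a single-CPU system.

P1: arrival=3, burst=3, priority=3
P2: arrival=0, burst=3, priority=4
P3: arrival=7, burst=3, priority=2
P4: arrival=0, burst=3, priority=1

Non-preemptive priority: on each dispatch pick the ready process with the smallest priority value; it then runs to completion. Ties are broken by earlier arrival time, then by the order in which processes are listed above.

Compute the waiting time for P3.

Schedule: | P4 0-3 | P1 3-6 | P2 6-9 | P3 9-12 |
Completion: P1=6  P2=9  P3=12  P4=3
Turnaround (C−A): P1=3  P2=9  P3=5  P4=3
Waiting(P3) = turnaround − burst = 5 − 3 = 2

2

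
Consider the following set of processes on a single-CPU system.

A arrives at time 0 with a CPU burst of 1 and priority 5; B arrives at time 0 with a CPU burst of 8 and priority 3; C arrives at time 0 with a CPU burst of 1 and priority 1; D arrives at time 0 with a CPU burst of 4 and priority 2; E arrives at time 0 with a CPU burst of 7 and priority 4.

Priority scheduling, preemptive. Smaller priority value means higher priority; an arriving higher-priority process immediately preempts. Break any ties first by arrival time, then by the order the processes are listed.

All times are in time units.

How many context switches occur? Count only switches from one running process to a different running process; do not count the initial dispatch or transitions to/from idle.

Schedule: | C 0-1 | D 1-5 | B 5-13 | E 13-20 | A 20-21 |
Completion: A=21  B=13  C=1  D=5  E=20
Turnaround (C−A): A=21  B=13  C=1  D=5  E=20

4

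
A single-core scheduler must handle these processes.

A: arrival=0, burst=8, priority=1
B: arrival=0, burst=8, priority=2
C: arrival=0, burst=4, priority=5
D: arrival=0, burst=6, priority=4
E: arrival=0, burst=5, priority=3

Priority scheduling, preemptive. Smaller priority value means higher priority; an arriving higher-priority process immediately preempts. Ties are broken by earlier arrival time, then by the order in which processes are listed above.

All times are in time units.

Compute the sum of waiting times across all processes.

Gantt: | A 0-8 | B 8-16 | E 16-21 | D 21-27 | C 27-31 |
Completion: A=8  B=16  C=31  D=27  E=21
Turnaround (C−A): A=8  B=16  C=31  D=27  E=21
Waiting = turnaround − burst: A=0, B=8, C=27, D=21, E=16
Total waiting = 0 + 8 + 27 + 21 + 16 = 72

72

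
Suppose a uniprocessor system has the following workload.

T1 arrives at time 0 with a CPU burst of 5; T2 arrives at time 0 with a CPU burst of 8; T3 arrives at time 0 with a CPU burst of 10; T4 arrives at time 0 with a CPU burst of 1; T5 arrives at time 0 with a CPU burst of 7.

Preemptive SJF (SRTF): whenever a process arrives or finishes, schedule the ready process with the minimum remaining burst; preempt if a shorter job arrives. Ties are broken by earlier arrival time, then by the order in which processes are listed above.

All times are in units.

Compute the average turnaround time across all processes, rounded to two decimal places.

Timeline: | T4 0-1 | T1 1-6 | T5 6-13 | T2 13-21 | T3 21-31 |
Completion: T1=6  T2=21  T3=31  T4=1  T5=13
Turnaround times: T1=6, T2=21, T3=31, T4=1, T5=13
Average turnaround = (6+21+31+1+13) / 5 = 72/5 = 14.40

14.40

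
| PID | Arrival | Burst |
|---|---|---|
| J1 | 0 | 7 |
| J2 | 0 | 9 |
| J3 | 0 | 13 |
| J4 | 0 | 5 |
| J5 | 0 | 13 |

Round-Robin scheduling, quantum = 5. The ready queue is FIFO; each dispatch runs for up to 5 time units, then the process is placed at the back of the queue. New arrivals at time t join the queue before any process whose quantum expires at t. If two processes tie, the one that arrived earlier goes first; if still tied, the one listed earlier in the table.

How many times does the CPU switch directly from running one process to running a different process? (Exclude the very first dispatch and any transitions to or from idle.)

Gantt: | J1 0-5 | J2 5-10 | J3 10-15 | J4 15-20 | J5 20-25 | J1 25-27 | J2 27-31 | J3 31-36 | J5 36-41 | J3 41-44 | J5 44-47 |
Completion: J1=27  J2=31  J3=44  J4=20  J5=47

10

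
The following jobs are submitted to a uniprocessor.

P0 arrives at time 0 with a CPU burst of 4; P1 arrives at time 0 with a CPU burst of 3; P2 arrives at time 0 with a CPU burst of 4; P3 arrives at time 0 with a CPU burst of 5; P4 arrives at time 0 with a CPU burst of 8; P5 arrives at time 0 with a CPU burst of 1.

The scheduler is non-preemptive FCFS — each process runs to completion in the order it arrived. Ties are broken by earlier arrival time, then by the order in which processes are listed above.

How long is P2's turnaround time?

11

Timeline: | P0 0-4 | P1 4-7 | P2 7-11 | P3 11-16 | P4 16-24 | P5 24-25 |
Completion: P0=4  P1=7  P2=11  P3=16  P4=24  P5=25
Turnaround(P2) = completion − arrival = 11 − 0 = 11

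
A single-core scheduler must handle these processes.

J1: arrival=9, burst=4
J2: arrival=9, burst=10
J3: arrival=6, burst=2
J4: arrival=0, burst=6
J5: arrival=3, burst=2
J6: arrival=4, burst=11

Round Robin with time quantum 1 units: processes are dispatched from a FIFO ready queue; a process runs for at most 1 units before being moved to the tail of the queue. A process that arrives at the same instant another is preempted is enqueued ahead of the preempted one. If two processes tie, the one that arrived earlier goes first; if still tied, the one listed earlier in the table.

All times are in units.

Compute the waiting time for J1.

9

Timeline: | J4 0-3 | J5 3-4 | J4 4-5 | J6 5-6 | J5 6-7 | J4 7-8 | J3 8-9 | J6 9-10 | J4 10-11 | J1 11-12 | J2 12-13 | J3 13-14 | J6 14-15 | J1 15-16 | J2 16-17 | J6 17-18 | J1 18-19 | J2 19-20 | J6 20-21 | J1 21-22 | J2 22-23 | J6 23-24 | J2 24-25 | J6 25-26 | J2 26-27 | J6 27-28 | J2 28-29 | J6 29-30 | J2 30-31 | J6 31-32 | J2 32-33 | J6 33-34 | J2 34-35 |
Completion: J1=22  J2=35  J3=14  J4=11  J5=7  J6=34
Waiting(J1) = turnaround − burst = 13 − 4 = 9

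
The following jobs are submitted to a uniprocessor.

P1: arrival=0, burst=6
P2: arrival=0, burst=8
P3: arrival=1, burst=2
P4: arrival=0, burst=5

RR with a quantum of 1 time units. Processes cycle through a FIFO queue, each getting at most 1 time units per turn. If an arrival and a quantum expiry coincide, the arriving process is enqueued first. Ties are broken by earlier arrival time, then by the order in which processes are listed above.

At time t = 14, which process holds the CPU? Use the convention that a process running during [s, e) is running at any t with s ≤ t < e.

Gantt: | P1 0-1 | P2 1-2 | P4 2-3 | P3 3-4 | P1 4-5 | P2 5-6 | P4 6-7 | P3 7-8 | P1 8-9 | P2 9-10 | P4 10-11 | P1 11-12 | P2 12-13 | P4 13-14 | P1 14-15 | P2 15-16 | P4 16-17 | P1 17-18 | P2 18-21 |
Completion: P1=18  P2=21  P3=8  P4=17
Turnaround (C−A): P1=18  P2=21  P3=7  P4=17

P1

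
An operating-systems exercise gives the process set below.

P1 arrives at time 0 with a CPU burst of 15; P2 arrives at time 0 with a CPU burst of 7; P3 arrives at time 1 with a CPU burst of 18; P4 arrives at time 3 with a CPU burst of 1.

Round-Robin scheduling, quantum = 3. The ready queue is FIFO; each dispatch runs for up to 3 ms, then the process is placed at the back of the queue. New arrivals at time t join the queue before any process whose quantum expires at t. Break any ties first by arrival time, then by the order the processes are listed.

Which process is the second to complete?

P2

Schedule: | P1 0-3 | P2 3-6 | P3 6-9 | P4 9-10 | P1 10-13 | P2 13-16 | P3 16-19 | P1 19-22 | P2 22-23 | P3 23-26 | P1 26-29 | P3 29-32 | P1 32-35 | P3 35-41 |
Completion: P1=35  P2=23  P3=41  P4=10
Finish order: P4 → P2 → P1 → P3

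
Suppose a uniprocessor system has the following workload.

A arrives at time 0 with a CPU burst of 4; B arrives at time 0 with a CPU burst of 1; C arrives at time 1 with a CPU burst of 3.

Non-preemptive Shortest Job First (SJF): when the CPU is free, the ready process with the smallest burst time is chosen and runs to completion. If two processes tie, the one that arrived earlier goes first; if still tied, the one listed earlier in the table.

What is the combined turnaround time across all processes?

Timeline: | B 0-1 | C 1-4 | A 4-8 |
Completion: A=8  B=1  C=4
Turnaround = completion − arrival: A=8, B=1, C=3
Total turnaround = 8 + 1 + 3 = 12

12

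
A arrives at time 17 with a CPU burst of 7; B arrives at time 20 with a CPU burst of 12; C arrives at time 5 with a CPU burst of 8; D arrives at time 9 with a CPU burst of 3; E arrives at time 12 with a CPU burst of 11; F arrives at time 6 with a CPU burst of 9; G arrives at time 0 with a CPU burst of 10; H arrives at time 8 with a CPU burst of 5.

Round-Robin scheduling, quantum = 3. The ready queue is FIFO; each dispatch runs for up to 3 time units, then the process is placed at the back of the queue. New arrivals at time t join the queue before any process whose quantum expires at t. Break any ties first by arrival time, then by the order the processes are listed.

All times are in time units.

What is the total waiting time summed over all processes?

Schedule: | G 0-6 | C 6-9 | F 9-12 | G 12-15 | H 15-18 | D 18-21 | C 21-24 | E 24-27 | F 27-30 | G 30-31 | A 31-34 | H 34-36 | B 36-39 | C 39-41 | E 41-44 | F 44-47 | A 47-50 | B 50-53 | E 53-56 | A 56-57 | B 57-60 | E 60-62 | B 62-65 |
Completion: A=57  B=65  C=41  D=21  E=62  F=47  G=31  H=36
Waiting = turnaround − burst: A=33, B=33, C=28, D=9, E=39, F=32, G=21, H=23
Total waiting = 33 + 33 + 28 + 9 + 39 + 32 + 21 + 23 = 218

218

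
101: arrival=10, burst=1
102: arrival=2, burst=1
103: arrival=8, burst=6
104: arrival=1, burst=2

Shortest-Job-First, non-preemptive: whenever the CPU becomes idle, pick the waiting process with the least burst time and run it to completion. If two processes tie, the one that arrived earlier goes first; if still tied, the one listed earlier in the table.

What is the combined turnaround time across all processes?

15

Timeline: | idle 0-1 | 104 1-3 | 102 3-4 | idle 4-8 | 103 8-14 | 101 14-15 |
Completion: 101=15  102=4  103=14  104=3
Turnaround = completion − arrival: 101=5, 102=2, 103=6, 104=2
Total turnaround = 5 + 2 + 6 + 2 = 15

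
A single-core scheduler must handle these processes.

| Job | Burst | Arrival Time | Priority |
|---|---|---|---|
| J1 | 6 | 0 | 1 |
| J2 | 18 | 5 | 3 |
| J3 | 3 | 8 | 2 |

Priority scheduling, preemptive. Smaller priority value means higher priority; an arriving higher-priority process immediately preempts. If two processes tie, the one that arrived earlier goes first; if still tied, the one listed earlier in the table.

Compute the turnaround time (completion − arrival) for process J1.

Gantt: | J1 0-6 | J2 6-8 | J3 8-11 | J2 11-27 |
Completion: J1=6  J2=27  J3=11
Turnaround (C−A): J1=6  J2=22  J3=3
Turnaround(J1) = completion − arrival = 6 − 0 = 6

6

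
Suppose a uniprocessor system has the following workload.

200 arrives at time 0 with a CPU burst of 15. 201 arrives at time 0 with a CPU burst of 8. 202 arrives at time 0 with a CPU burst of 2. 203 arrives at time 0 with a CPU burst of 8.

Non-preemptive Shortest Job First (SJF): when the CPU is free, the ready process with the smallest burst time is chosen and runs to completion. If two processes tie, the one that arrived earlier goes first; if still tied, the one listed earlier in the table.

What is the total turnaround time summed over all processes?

63

Timeline: | 202 0-2 | 201 2-10 | 203 10-18 | 200 18-33 |
Completion: 200=33  201=10  202=2  203=18
Turnaround (C−A): 200=33  201=10  202=2  203=18
Turnaround = completion − arrival: 200=33, 201=10, 202=2, 203=18
Total turnaround = 33 + 10 + 2 + 18 = 63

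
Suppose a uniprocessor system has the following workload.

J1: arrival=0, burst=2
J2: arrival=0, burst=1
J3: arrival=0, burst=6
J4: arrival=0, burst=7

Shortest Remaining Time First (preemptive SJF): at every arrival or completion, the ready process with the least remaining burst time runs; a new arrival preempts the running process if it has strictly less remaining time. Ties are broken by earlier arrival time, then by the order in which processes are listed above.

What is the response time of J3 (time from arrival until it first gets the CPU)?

Schedule: | J2 0-1 | J1 1-3 | J3 3-9 | J4 9-16 |
Completion: J1=3  J2=1  J3=9  J4=16
Response(J3) = first start − arrival = 3 − 0 = 3

3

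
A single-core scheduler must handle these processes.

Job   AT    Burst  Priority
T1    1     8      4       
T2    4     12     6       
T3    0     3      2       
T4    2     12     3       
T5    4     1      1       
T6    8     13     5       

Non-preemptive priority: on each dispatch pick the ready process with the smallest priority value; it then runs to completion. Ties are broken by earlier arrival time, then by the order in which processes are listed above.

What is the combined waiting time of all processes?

Gantt: | T3 0-3 | T4 3-15 | T5 15-16 | T1 16-24 | T6 24-37 | T2 37-49 |
Completion: T1=24  T2=49  T3=3  T4=15  T5=16  T6=37
Turnaround (C−A): T1=23  T2=45  T3=3  T4=13  T5=12  T6=29
Waiting = turnaround − burst: T1=15, T2=33, T3=0, T4=1, T5=11, T6=16
Total waiting = 15 + 33 + 0 + 1 + 11 + 16 = 76

76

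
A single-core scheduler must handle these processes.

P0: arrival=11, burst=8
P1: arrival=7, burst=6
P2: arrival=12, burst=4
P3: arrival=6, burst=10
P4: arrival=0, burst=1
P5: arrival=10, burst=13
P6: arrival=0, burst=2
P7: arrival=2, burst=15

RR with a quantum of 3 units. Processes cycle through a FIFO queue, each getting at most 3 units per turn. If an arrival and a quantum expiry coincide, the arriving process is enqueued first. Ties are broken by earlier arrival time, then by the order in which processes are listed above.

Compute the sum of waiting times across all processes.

186

Timeline: | P4 0-1 | P6 1-3 | P7 3-6 | P3 6-9 | P7 9-12 | P1 12-15 | P3 15-18 | P5 18-21 | P0 21-24 | P2 24-27 | P7 27-30 | P1 30-33 | P3 33-36 | P5 36-39 | P0 39-42 | P2 42-43 | P7 43-46 | P3 46-47 | P5 47-50 | P0 50-52 | P7 52-55 | P5 55-59 |
Completion: P0=52  P1=33  P2=43  P3=47  P4=1  P5=59  P6=3  P7=55
Waiting = turnaround − burst: P0=33, P1=20, P2=27, P3=31, P4=0, P5=36, P6=1, P7=38
Total waiting = 33 + 20 + 27 + 31 + 0 + 36 + 1 + 38 = 186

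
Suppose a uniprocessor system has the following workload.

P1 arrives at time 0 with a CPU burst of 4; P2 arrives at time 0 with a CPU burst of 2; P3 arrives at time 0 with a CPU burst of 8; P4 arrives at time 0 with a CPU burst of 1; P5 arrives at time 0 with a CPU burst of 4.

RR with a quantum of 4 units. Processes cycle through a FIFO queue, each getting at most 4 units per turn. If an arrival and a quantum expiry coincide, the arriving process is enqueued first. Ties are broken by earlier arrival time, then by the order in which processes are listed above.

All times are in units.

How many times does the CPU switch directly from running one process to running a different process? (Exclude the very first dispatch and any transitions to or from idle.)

5

Gantt: | P1 0-4 | P2 4-6 | P3 6-10 | P4 10-11 | P5 11-15 | P3 15-19 |
Completion: P1=4  P2=6  P3=19  P4=11  P5=15
Turnaround (C−A): P1=4  P2=6  P3=19  P4=11  P5=15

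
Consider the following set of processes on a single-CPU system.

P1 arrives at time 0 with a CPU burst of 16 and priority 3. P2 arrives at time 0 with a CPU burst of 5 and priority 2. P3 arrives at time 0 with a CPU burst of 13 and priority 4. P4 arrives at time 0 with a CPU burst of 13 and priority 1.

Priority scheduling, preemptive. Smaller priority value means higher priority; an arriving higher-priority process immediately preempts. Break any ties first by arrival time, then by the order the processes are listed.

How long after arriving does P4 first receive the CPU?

0

Timeline: | P4 0-13 | P2 13-18 | P1 18-34 | P3 34-47 |
Completion: P1=34  P2=18  P3=47  P4=13
Turnaround (C−A): P1=34  P2=18  P3=47  P4=13
Response(P4) = first start − arrival = 0 − 0 = 0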